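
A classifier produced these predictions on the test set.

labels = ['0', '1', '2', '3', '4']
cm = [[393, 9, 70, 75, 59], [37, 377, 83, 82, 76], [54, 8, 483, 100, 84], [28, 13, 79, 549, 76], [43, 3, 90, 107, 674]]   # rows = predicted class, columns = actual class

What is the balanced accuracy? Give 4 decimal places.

0.7049

Balanced accuracy = mean of per-class recall.
  0: recall = 393/555 = 0.70811
  1: recall = 377/410 = 0.91951
  2: recall = 483/805 = 0.60000
  3: recall = 549/913 = 0.60131
  4: recall = 674/969 = 0.69556
Mean = (0.70811 + 0.91951 + 0.60000 + 0.60131 + 0.69556) / 5 = 0.7049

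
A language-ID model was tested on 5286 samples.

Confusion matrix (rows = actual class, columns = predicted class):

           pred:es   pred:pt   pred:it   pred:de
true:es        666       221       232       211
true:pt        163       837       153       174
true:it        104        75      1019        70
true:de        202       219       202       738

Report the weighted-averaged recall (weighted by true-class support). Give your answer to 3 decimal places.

0.617

Per-class recall (TP/(TP+FN)):
  es: TP=666, FN=221+232+211=664 → 666/1330 = 0.5008
  pt: TP=837, FN=163+153+174=490 → 837/1327 = 0.6307
  it: TP=1019, FN=104+75+70=249 → 1019/1268 = 0.8036
  de: TP=738, FN=202+219+202=623 → 738/1361 = 0.5422
Weighted-recall = Σ (supportᵢ/N)·recallᵢ with N=5286: (1330/5286)·0.5008 + (1327/5286)·0.6307 + (1268/5286)·0.8036 + (1361/5286)·0.5422 = 0.617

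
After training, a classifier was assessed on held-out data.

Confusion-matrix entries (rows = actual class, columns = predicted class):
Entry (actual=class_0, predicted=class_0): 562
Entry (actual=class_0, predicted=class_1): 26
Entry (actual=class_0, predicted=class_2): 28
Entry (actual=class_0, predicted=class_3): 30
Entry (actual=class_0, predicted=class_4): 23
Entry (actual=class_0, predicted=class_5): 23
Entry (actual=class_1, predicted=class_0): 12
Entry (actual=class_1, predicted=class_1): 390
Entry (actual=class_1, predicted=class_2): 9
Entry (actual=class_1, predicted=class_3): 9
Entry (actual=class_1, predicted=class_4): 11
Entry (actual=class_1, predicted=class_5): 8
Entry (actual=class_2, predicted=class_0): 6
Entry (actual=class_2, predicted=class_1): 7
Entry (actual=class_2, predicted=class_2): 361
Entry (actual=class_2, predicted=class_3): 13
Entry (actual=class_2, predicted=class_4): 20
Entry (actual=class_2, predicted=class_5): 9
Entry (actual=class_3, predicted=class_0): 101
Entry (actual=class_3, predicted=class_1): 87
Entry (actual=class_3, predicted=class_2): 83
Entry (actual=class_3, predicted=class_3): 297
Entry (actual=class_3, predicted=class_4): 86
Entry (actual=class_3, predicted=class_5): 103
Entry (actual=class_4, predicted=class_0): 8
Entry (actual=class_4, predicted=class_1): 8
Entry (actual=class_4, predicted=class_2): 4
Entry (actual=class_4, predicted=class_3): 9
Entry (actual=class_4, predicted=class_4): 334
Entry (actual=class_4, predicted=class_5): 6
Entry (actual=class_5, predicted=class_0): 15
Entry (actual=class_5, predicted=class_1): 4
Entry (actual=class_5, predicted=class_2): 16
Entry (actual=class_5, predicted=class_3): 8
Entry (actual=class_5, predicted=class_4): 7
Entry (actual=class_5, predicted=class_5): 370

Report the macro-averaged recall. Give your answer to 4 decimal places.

Per-class recall (TP/(TP+FN)):
  class_0: TP=562, FN=26+28+30+23+23=130 → 562/692 = 0.81214
  class_1: TP=390, FN=12+9+9+11+8=49 → 390/439 = 0.88838
  class_2: TP=361, FN=6+7+13+20+9=55 → 361/416 = 0.86779
  class_3: TP=297, FN=101+87+83+86+103=460 → 297/757 = 0.39234
  class_4: TP=334, FN=8+8+4+9+6=35 → 334/369 = 0.90515
  class_5: TP=370, FN=15+4+16+8+7=50 → 370/420 = 0.88095
Macro-recall = mean = (0.81214 + 0.88838 + 0.86779 + 0.39234 + 0.90515 + 0.88095) / 6 = 0.7911

0.7911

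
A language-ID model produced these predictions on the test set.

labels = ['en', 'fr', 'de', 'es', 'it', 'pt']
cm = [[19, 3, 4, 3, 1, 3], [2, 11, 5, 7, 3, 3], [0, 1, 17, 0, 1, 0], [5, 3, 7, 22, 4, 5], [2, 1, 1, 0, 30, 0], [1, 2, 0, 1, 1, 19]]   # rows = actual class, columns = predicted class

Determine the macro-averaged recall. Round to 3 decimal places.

0.663

Per-class recall (TP/(TP+FN)):
  en: TP=19, FN=3+4+3+1+3=14 → 19/33 = 0.5758
  fr: TP=11, FN=2+5+7+3+3=20 → 11/31 = 0.3548
  de: TP=17, FN=0+1+0+1+0=2 → 17/19 = 0.8947
  es: TP=22, FN=5+3+7+4+5=24 → 22/46 = 0.4783
  it: TP=30, FN=2+1+1+0+0=4 → 30/34 = 0.8824
  pt: TP=19, FN=1+2+0+1+1=5 → 19/24 = 0.7917
Macro-recall = mean = (0.5758 + 0.3548 + 0.8947 + 0.4783 + 0.8824 + 0.7917) / 6 = 0.663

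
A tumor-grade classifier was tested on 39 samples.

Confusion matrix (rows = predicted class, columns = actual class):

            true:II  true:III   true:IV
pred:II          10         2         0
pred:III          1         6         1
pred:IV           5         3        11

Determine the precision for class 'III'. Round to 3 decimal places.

Treat 'III' as positive and all other classes as negative.
precision = TP/(TP+FP).
III: TP=6, FP=1+1=2 → 6/8 = 0.7500

0.750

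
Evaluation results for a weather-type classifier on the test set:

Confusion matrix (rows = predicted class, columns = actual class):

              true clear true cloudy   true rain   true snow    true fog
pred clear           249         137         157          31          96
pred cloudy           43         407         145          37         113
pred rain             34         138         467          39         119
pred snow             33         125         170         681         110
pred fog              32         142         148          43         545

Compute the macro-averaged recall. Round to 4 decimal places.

Per-class recall (TP/(TP+FN)):
  clear: TP=249, FN=43+34+33+32=142 → 249/391 = 0.63683
  cloudy: TP=407, FN=137+138+125+142=542 → 407/949 = 0.42887
  rain: TP=467, FN=157+145+170+148=620 → 467/1087 = 0.42962
  snow: TP=681, FN=31+37+39+43=150 → 681/831 = 0.81949
  fog: TP=545, FN=96+113+119+110=438 → 545/983 = 0.55443
Macro-recall = mean = (0.63683 + 0.42887 + 0.42962 + 0.81949 + 0.55443) / 5 = 0.5738

0.5738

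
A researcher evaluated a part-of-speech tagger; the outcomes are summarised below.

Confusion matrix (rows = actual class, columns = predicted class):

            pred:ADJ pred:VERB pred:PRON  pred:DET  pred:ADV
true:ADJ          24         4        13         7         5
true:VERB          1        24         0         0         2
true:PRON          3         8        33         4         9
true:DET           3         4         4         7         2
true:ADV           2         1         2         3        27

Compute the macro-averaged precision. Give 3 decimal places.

0.576

Per-class precision (TP/(TP+FP)):
  ADJ: TP=24, FP=1+3+3+2=9 → 24/33 = 0.7273
  VERB: TP=24, FP=4+8+4+1=17 → 24/41 = 0.5854
  PRON: TP=33, FP=13+0+4+2=19 → 33/52 = 0.6346
  DET: TP=7, FP=7+0+4+3=14 → 7/21 = 0.3333
  ADV: TP=27, FP=5+2+9+2=18 → 27/45 = 0.6000
Macro-precision = mean = (0.7273 + 0.5854 + 0.6346 + 0.3333 + 0.6000) / 5 = 0.576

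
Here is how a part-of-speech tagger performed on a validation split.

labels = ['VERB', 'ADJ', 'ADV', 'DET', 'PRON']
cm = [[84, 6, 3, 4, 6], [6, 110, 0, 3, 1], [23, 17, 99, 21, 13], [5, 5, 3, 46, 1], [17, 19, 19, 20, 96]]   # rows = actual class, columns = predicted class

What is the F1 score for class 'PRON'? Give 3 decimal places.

0.667

Treat 'PRON' as positive and all other classes as negative.
F1 score = 2·TP/(2·TP+FP+FN).
PRON: TP=96, FP=6+1+13+1=21, FN=17+19+19+20=75 → 192/288 = 0.6667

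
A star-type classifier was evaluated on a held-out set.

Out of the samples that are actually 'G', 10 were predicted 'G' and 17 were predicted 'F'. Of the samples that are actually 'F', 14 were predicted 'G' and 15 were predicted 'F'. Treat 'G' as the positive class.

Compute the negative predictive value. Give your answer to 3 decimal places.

NPV = TN/(TN+FN) = 15/(15+17) = 0.469

0.469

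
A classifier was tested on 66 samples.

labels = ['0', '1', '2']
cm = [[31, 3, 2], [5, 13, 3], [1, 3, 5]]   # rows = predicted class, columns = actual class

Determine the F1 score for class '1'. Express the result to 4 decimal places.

Take TP from the diagonal, FP from the rest of the '1' prediction marginal, FN from the rest of the '1' actual marginal.
F1 score = 2·TP/(2·TP+FP+FN).
1: TP=13, FP=5+3=8, FN=3+3=6 → 26/40 = 0.65000

0.6500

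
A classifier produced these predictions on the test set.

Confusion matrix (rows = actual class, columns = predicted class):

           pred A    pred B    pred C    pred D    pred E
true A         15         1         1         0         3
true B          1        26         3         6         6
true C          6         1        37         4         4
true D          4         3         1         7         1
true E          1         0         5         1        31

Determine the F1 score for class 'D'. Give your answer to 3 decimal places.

One-vs-rest for 'D': TP = diagonal; FP = other classes predicted 'D'; FN = 'D' predicted as other.
F1 score = 2·TP/(2·TP+FP+FN).
D: TP=7, FP=0+6+4+1=11, FN=4+3+1+1=9 → 14/34 = 0.4118

0.412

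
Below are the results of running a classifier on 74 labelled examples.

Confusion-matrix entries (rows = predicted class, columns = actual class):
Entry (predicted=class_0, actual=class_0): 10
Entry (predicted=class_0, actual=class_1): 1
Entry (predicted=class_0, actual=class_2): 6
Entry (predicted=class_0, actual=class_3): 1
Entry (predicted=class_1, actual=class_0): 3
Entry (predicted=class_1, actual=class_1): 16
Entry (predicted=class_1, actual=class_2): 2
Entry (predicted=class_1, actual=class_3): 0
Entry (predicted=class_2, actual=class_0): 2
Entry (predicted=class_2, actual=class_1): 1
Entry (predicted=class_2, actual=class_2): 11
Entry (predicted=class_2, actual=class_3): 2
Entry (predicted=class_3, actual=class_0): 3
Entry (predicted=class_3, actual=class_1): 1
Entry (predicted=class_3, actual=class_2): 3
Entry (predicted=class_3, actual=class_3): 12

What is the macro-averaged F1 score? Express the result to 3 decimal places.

0.660

Per-class F1 score (2·TP/(2·TP+FP+FN)):
  class_0: TP=10, FP=1+6+1=8, FN=3+2+3=8 → 20/36 = 0.5556
  class_1: TP=16, FP=3+2+0=5, FN=1+1+1=3 → 32/40 = 0.8000
  class_2: TP=11, FP=2+1+2=5, FN=6+2+3=11 → 22/38 = 0.5789
  class_3: TP=12, FP=3+1+3=7, FN=1+0+2=3 → 24/34 = 0.7059
Macro-F1 score = mean = (0.5556 + 0.8000 + 0.5789 + 0.7059) / 4 = 0.660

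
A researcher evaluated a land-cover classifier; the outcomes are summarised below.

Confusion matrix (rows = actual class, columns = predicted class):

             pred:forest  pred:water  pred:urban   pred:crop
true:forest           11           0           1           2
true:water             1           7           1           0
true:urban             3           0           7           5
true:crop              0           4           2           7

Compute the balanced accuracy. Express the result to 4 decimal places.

Balanced accuracy = mean of per-class recall.
  forest: recall = 11/14 = 0.78571
  water: recall = 7/9 = 0.77778
  urban: recall = 7/15 = 0.46667
  crop: recall = 7/13 = 0.53846
Mean = (0.78571 + 0.77778 + 0.46667 + 0.53846) / 4 = 0.6422

0.6422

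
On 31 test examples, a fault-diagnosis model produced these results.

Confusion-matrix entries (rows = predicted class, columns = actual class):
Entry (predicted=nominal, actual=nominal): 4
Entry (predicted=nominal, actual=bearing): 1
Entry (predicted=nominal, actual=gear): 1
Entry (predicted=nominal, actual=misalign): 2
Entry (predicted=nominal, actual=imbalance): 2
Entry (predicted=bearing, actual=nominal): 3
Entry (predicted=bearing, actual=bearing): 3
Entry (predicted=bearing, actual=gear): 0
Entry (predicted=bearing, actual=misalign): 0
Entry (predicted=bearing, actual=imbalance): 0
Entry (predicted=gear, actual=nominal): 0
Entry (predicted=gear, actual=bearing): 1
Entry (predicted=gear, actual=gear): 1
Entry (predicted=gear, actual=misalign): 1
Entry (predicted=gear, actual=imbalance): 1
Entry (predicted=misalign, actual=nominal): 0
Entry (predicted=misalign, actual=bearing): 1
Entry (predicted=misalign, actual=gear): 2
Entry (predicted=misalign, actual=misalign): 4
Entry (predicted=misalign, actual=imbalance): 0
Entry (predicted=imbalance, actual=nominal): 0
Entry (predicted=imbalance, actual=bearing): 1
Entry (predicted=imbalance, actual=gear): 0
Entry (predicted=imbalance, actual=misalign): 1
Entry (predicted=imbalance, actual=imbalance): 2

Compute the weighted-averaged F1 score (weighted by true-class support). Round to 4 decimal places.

0.4521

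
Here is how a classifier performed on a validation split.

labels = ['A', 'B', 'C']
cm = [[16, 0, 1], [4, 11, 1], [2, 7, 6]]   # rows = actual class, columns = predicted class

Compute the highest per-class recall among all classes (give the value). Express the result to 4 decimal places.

0.9412

Per-class recall (TP/(TP+FN)):
  A: TP=16, FN=0+1=1 → 16/17 = 0.94118
  B: TP=11, FN=4+1=5 → 11/16 = 0.68750
  C: TP=6, FN=2+7=9 → 6/15 = 0.40000
Highest is class 'A' with recall = 0.9412.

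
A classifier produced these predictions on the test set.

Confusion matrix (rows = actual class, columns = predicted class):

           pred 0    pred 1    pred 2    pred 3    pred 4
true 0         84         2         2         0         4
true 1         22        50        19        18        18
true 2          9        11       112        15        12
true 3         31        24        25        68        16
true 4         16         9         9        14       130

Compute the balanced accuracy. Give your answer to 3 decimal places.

Balanced accuracy = mean of per-class recall.
  0: recall = 84/92 = 0.9130
  1: recall = 50/127 = 0.3937
  2: recall = 112/159 = 0.7044
  3: recall = 68/164 = 0.4146
  4: recall = 130/178 = 0.7303
Mean = (0.9130 + 0.3937 + 0.7044 + 0.4146 + 0.7303) / 5 = 0.631

0.631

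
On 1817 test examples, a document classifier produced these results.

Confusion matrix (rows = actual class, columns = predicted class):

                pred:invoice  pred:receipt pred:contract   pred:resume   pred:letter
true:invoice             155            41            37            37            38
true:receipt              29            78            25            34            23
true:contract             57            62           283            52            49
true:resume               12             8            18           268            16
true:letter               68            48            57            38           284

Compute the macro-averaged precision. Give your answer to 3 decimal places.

0.561

Per-class precision (TP/(TP+FP)):
  invoice: TP=155, FP=29+57+12+68=166 → 155/321 = 0.4829
  receipt: TP=78, FP=41+62+8+48=159 → 78/237 = 0.3291
  contract: TP=283, FP=37+25+18+57=137 → 283/420 = 0.6738
  resume: TP=268, FP=37+34+52+38=161 → 268/429 = 0.6247
  letter: TP=284, FP=38+23+49+16=126 → 284/410 = 0.6927
Macro-precision = mean = (0.4829 + 0.3291 + 0.6738 + 0.6247 + 0.6927) / 5 = 0.561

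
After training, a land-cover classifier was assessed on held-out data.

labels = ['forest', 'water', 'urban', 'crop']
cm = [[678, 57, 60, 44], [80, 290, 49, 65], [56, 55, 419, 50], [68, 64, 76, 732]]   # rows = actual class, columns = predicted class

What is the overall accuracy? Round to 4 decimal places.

0.7453

Accuracy = trace / total = (678+290+419+732=2119) / 2843 = 2119/2843 = 0.7453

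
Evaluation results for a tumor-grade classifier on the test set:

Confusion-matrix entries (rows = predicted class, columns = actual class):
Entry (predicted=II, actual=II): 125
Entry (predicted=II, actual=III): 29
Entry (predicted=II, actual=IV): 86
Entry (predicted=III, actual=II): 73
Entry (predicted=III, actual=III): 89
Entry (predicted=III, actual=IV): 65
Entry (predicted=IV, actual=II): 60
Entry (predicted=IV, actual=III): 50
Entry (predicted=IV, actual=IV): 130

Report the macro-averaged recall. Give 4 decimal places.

Per-class recall (TP/(TP+FN)):
  II: TP=125, FN=73+60=133 → 125/258 = 0.48450
  III: TP=89, FN=29+50=79 → 89/168 = 0.52976
  IV: TP=130, FN=86+65=151 → 130/281 = 0.46263
Macro-recall = mean = (0.48450 + 0.52976 + 0.46263) / 3 = 0.4923

0.4923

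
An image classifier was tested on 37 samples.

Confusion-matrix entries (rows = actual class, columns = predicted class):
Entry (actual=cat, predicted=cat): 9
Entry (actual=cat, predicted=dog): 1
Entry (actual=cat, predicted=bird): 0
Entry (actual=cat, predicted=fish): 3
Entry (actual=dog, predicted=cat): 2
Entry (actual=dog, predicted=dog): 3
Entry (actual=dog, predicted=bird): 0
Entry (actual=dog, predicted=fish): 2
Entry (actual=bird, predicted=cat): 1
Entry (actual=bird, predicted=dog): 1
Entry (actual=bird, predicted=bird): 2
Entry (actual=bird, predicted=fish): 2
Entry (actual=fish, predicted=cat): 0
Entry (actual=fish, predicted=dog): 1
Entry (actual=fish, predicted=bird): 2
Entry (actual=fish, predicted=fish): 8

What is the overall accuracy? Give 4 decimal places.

Accuracy = trace / total = (9+3+2+8=22) / 37 = 22/37 = 0.5946

0.5946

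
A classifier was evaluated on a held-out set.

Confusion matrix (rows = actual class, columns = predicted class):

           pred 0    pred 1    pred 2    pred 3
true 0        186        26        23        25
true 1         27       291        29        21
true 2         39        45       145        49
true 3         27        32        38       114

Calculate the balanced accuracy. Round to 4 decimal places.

0.6420

Balanced accuracy = mean of per-class recall.
  0: recall = 186/260 = 0.71538
  1: recall = 291/368 = 0.79076
  2: recall = 145/278 = 0.52158
  3: recall = 114/211 = 0.54028
Mean = (0.71538 + 0.79076 + 0.52158 + 0.54028) / 4 = 0.6420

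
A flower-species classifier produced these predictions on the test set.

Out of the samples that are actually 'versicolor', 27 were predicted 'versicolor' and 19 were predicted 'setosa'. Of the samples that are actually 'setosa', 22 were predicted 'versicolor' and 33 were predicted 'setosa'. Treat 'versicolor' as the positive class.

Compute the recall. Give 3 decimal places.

Recall = TP/(TP+FN) = 27/(27+19) = 27/46 = 0.587

0.587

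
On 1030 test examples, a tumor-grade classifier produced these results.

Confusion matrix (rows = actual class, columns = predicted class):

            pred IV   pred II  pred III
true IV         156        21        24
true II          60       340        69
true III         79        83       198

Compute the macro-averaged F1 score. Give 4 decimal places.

0.6607

Per-class F1 score (2·TP/(2·TP+FP+FN)):
  IV: TP=156, FP=60+79=139, FN=21+24=45 → 312/496 = 0.62903
  II: TP=340, FP=21+83=104, FN=60+69=129 → 680/913 = 0.74480
  III: TP=198, FP=24+69=93, FN=79+83=162 → 396/651 = 0.60829
Macro-F1 score = mean = (0.62903 + 0.74480 + 0.60829) / 3 = 0.6607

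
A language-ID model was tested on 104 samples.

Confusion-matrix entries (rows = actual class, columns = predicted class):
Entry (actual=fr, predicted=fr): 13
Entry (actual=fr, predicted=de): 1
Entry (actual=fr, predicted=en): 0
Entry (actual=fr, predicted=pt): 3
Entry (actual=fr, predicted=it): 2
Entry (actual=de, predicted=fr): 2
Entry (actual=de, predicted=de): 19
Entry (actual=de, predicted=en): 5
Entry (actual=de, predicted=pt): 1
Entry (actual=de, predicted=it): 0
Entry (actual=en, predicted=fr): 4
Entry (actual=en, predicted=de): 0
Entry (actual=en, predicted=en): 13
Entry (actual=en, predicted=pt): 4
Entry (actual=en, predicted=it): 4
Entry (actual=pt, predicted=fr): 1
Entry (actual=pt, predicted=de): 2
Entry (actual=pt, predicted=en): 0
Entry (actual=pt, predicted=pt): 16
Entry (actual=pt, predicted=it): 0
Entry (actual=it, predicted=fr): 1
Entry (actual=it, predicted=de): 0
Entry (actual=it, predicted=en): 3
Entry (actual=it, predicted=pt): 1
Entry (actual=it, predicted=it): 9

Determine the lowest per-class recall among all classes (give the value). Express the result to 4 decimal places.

0.5200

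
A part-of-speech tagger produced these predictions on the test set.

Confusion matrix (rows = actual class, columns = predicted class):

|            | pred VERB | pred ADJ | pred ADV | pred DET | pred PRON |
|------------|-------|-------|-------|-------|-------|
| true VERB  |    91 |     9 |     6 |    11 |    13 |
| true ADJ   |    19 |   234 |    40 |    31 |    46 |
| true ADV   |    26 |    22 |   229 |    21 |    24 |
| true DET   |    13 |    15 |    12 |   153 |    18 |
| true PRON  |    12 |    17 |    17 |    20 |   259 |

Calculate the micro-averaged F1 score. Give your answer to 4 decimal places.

0.7113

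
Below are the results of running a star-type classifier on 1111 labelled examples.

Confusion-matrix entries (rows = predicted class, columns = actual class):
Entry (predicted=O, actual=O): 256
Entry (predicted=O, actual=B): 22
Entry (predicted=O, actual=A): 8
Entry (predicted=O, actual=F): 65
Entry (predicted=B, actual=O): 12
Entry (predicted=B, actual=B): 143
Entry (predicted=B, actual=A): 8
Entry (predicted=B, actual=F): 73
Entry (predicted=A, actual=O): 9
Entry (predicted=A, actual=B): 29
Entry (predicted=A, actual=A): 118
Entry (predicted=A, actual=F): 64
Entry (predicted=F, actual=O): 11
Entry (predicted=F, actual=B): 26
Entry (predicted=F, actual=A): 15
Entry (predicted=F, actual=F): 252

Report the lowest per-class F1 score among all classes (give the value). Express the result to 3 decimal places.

Per-class F1 score (2·TP/(2·TP+FP+FN)):
  O: TP=256, FP=22+8+65=95, FN=12+9+11=32 → 512/639 = 0.8013
  B: TP=143, FP=12+8+73=93, FN=22+29+26=77 → 286/456 = 0.6272
  A: TP=118, FP=9+29+64=102, FN=8+8+15=31 → 236/369 = 0.6396
  F: TP=252, FP=11+26+15=52, FN=65+73+64=202 → 504/758 = 0.6649
Lowest is class 'B' with F1 score = 0.627.

0.627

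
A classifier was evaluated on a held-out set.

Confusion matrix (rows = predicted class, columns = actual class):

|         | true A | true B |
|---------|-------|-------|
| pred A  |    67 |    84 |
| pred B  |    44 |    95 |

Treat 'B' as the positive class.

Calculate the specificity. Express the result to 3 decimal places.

0.604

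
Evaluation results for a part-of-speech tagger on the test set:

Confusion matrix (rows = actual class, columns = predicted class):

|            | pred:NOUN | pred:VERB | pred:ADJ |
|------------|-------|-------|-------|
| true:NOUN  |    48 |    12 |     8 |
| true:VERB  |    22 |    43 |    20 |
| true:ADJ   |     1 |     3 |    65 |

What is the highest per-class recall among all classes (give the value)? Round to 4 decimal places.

Per-class recall (TP/(TP+FN)):
  NOUN: TP=48, FN=12+8=20 → 48/68 = 0.70588
  VERB: TP=43, FN=22+20=42 → 43/85 = 0.50588
  ADJ: TP=65, FN=1+3=4 → 65/69 = 0.94203
Highest is class 'ADJ' with recall = 0.9420.

0.9420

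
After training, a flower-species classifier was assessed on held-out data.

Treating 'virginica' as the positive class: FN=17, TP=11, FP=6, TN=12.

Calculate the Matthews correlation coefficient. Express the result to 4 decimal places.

0.0602

MCC = (TP·TN − FP·FN) / √((TP+FP)(TP+FN)(TN+FP)(TN+FN))
Numerator = 11·12 − 6·17 = 30
Denominator = √(17·28·18·29) = √248472 = 498.4697
MCC = 30 / 498.4697 = 0.0602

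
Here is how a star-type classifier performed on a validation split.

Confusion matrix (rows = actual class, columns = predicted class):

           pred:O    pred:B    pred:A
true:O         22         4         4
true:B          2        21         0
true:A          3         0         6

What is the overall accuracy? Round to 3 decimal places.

0.790

Accuracy = trace / total = (22+21+6=49) / 62 = 49/62 = 0.790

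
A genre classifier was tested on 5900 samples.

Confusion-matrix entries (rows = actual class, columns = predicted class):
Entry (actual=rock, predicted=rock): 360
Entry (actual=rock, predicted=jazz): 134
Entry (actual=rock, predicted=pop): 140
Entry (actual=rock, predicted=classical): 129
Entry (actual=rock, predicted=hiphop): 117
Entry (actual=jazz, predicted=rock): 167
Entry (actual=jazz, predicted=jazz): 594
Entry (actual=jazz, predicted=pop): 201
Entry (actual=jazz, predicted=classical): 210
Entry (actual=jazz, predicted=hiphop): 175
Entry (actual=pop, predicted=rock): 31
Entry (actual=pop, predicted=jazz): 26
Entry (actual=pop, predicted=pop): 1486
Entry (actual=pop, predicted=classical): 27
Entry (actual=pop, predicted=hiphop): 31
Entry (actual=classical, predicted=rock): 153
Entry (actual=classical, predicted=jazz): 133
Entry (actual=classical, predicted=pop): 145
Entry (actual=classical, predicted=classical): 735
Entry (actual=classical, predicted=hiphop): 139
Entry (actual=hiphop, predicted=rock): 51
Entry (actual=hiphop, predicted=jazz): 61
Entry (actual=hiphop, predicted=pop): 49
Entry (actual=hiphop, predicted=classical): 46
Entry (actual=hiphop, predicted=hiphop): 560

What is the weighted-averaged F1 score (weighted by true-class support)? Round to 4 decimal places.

0.6202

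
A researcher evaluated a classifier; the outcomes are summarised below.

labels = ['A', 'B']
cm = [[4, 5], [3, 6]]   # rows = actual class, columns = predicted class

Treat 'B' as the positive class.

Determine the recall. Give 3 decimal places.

Recall = TP/(TP+FN) = 6/(6+3) = 6/9 = 0.667

0.667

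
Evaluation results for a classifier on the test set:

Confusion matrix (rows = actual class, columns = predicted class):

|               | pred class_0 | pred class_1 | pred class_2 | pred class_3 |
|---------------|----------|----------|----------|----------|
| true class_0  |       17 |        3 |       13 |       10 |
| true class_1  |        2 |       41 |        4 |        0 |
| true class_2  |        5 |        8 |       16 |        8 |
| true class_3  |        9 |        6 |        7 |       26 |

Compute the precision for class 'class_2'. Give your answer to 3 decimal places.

Treat 'class_2' as positive and all other classes as negative.
precision = TP/(TP+FP).
class_2: TP=16, FP=13+4+7=24 → 16/40 = 0.4000

0.400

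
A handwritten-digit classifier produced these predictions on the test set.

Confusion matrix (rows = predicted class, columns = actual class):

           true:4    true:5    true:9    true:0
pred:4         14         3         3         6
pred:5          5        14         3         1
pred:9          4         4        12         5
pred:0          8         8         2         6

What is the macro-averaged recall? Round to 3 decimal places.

Per-class recall (TP/(TP+FN)):
  4: TP=14, FN=5+4+8=17 → 14/31 = 0.4516
  5: TP=14, FN=3+4+8=15 → 14/29 = 0.4828
  9: TP=12, FN=3+3+2=8 → 12/20 = 0.6000
  0: TP=6, FN=6+1+5=12 → 6/18 = 0.3333
Macro-recall = mean = (0.4516 + 0.4828 + 0.6000 + 0.3333) / 4 = 0.467

0.467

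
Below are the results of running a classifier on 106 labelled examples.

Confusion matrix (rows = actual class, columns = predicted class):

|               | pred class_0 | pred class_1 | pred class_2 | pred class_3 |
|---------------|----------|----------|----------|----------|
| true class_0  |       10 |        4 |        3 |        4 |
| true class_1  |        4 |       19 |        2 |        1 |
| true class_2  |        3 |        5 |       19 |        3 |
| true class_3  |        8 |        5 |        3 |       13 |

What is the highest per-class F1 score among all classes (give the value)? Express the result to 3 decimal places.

Per-class F1 score (2·TP/(2·TP+FP+FN)):
  class_0: TP=10, FP=4+3+8=15, FN=4+3+4=11 → 20/46 = 0.4348
  class_1: TP=19, FP=4+5+5=14, FN=4+2+1=7 → 38/59 = 0.6441
  class_2: TP=19, FP=3+2+3=8, FN=3+5+3=11 → 38/57 = 0.6667
  class_3: TP=13, FP=4+1+3=8, FN=8+5+3=16 → 26/50 = 0.5200
Highest is class 'class_2' with F1 score = 0.667.

0.667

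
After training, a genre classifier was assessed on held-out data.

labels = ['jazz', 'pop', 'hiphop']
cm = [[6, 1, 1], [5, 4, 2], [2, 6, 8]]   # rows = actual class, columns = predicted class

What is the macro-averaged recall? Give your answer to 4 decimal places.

Per-class recall (TP/(TP+FN)):
  jazz: TP=6, FN=1+1=2 → 6/8 = 0.75000
  pop: TP=4, FN=5+2=7 → 4/11 = 0.36364
  hiphop: TP=8, FN=2+6=8 → 8/16 = 0.50000
Macro-recall = mean = (0.75000 + 0.36364 + 0.50000) / 3 = 0.5379

0.5379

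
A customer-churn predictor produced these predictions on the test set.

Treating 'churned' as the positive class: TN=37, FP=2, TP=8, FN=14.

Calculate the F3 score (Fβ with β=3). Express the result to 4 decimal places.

0.3846

Fβ = (1+β²)·TP / ((1+β²)·TP + β²·FN + FP), with β²=9
= 10·8 / (10·8 + 9·14 + 2) = 0.3846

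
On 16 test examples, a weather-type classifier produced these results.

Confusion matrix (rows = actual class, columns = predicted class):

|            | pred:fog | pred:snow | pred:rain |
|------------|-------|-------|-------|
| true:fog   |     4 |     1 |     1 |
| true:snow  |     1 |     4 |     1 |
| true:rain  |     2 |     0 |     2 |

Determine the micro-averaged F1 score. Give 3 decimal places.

0.625

Micro-averaging pools counts across classes: ΣTP=10, ΣFP=6, ΣFN=6.
Micro-F1 score = 2·TP/(2·TP+FP+FN) on pooled counts = 0.625 (equals overall accuracy in single-label multiclass).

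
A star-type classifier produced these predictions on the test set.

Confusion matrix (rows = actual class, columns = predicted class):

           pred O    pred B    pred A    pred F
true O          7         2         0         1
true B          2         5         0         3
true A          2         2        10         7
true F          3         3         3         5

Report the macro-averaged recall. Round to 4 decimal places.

0.5083

Per-class recall (TP/(TP+FN)):
  O: TP=7, FN=2+0+1=3 → 7/10 = 0.70000
  B: TP=5, FN=2+0+3=5 → 5/10 = 0.50000
  A: TP=10, FN=2+2+7=11 → 10/21 = 0.47619
  F: TP=5, FN=3+3+3=9 → 5/14 = 0.35714
Macro-recall = mean = (0.70000 + 0.50000 + 0.47619 + 0.35714) / 4 = 0.5083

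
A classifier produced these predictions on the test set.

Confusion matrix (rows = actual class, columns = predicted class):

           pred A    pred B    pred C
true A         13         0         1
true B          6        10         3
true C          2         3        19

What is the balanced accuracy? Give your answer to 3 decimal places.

Balanced accuracy = mean of per-class recall.
  A: recall = 13/14 = 0.9286
  B: recall = 10/19 = 0.5263
  C: recall = 19/24 = 0.7917
Mean = (0.9286 + 0.5263 + 0.7917) / 3 = 0.749

0.749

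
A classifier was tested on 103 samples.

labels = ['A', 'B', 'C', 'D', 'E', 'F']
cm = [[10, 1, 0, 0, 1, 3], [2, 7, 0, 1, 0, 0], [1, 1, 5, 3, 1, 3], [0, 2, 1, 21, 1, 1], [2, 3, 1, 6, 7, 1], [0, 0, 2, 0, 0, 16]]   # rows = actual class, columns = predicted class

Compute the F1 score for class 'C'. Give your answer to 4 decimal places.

Treat 'C' as positive and all other classes as negative.
F1 score = 2·TP/(2·TP+FP+FN).
C: TP=5, FP=0+0+1+1+2=4, FN=1+1+3+1+3=9 → 10/23 = 0.43478

0.4348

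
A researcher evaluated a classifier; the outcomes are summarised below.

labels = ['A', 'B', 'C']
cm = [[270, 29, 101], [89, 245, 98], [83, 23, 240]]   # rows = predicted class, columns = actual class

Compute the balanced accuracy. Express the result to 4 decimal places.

Balanced accuracy = mean of per-class recall.
  A: recall = 270/442 = 0.61086
  B: recall = 245/297 = 0.82492
  C: recall = 240/439 = 0.54670
Mean = (0.61086 + 0.82492 + 0.54670) / 3 = 0.6608

0.6608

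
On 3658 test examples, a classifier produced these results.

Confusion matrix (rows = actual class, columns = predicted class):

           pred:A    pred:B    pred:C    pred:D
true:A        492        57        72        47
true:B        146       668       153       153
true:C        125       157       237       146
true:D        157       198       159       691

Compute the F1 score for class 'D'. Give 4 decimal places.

F1 score = 2·TP/(2·TP+FP+FN).
D: TP=691, FP=47+153+146=346, FN=157+198+159=514 → 1382/2242 = 0.61641

0.6164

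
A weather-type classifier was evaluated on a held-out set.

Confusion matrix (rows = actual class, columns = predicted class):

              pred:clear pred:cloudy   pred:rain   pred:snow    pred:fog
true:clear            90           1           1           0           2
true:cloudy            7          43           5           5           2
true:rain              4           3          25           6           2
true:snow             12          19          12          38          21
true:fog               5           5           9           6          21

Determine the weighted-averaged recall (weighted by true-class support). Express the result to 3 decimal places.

Per-class recall (TP/(TP+FN)):
  clear: TP=90, FN=1+1+0+2=4 → 90/94 = 0.9574
  cloudy: TP=43, FN=7+5+5+2=19 → 43/62 = 0.6935
  rain: TP=25, FN=4+3+6+2=15 → 25/40 = 0.6250
  snow: TP=38, FN=12+19+12+21=64 → 38/102 = 0.3725
  fog: TP=21, FN=5+5+9+6=25 → 21/46 = 0.4565
Weighted-recall = Σ (supportᵢ/N)·recallᵢ with N=344: (94/344)·0.9574 + (62/344)·0.6935 + (40/344)·0.6250 + (102/344)·0.3725 + (46/344)·0.4565 = 0.631

0.631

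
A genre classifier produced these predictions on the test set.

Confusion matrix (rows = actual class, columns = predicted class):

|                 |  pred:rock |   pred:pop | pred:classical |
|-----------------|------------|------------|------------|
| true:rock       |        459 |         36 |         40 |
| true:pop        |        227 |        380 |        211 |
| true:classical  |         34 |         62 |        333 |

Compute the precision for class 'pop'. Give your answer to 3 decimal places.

0.795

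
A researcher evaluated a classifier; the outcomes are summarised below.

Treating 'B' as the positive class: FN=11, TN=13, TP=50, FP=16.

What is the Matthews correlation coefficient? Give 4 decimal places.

0.2832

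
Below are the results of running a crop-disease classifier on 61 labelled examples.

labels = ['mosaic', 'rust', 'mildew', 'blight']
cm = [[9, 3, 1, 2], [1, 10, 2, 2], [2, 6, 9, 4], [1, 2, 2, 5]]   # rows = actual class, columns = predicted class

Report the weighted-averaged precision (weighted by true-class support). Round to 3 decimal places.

0.572

Per-class precision (TP/(TP+FP)):
  mosaic: TP=9, FP=1+2+1=4 → 9/13 = 0.6923
  rust: TP=10, FP=3+6+2=11 → 10/21 = 0.4762
  mildew: TP=9, FP=1+2+2=5 → 9/14 = 0.6429
  blight: TP=5, FP=2+2+4=8 → 5/13 = 0.3846
Weighted-precision = Σ (supportᵢ/N)·precisionᵢ with N=61: (15/61)·0.6923 + (15/61)·0.4762 + (21/61)·0.6429 + (10/61)·0.3846 = 0.572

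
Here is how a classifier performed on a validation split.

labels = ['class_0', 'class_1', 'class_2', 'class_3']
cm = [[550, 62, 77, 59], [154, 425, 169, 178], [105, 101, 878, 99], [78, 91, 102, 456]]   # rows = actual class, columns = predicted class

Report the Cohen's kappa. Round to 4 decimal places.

Observed agreement pₒ = trace/N = 2309/3584 = 0.64425
Expected agreement pₑ = Σ (rowᵢ·colᵢ)/N² = (748·887 + 926·679 + 1183·1226 + 727·792)/3584² = 0.25834
κ = (pₒ − pₑ)/(1 − pₑ) = (0.64425 − 0.25834)/(1 − 0.25834) = 0.5203

0.5203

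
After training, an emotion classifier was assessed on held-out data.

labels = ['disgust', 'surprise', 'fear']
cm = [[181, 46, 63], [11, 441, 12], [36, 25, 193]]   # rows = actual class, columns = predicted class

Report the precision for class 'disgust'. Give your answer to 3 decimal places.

0.794

One-vs-rest for 'disgust': TP = diagonal; FP = other classes predicted 'disgust'; FN = 'disgust' predicted as other.
precision = TP/(TP+FP).
disgust: TP=181, FP=11+36=47 → 181/228 = 0.7939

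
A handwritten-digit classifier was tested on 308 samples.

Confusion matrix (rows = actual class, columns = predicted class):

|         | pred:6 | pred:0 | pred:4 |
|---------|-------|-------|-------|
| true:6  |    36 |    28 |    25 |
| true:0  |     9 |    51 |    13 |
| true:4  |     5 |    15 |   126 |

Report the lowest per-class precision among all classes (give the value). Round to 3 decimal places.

0.543

Per-class precision (TP/(TP+FP)):
  6: TP=36, FP=9+5=14 → 36/50 = 0.7200
  0: TP=51, FP=28+15=43 → 51/94 = 0.5426
  4: TP=126, FP=25+13=38 → 126/164 = 0.7683
Lowest is class '0' with precision = 0.543.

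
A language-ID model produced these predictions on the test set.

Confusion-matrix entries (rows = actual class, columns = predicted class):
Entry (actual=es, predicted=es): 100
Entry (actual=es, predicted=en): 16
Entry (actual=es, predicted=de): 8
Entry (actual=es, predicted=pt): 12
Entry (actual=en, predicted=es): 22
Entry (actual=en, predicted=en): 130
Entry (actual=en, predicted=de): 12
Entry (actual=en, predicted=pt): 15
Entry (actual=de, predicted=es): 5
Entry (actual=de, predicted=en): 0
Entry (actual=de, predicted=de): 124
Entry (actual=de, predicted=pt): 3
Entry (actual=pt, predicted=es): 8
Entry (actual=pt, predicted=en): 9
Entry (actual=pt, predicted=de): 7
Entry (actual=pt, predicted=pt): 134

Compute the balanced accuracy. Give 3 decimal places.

0.812

Balanced accuracy = mean of per-class recall.
  es: recall = 100/136 = 0.7353
  en: recall = 130/179 = 0.7263
  de: recall = 124/132 = 0.9394
  pt: recall = 134/158 = 0.8481
Mean = (0.7353 + 0.7263 + 0.9394 + 0.8481) / 4 = 0.812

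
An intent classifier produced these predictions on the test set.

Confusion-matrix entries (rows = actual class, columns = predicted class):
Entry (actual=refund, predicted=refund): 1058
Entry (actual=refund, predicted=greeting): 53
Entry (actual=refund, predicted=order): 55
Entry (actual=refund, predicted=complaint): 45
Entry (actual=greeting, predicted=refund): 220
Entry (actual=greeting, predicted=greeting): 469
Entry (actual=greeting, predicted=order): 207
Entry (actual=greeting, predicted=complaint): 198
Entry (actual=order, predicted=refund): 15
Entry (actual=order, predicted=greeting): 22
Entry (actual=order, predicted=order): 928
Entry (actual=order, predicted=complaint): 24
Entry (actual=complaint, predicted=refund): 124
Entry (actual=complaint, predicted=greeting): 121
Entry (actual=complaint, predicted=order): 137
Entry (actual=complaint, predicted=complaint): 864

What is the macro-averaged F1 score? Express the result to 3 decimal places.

Per-class F1 score (2·TP/(2·TP+FP+FN)):
  refund: TP=1058, FP=220+15+124=359, FN=53+55+45=153 → 2116/2628 = 0.8052
  greeting: TP=469, FP=53+22+121=196, FN=220+207+198=625 → 938/1759 = 0.5333
  order: TP=928, FP=55+207+137=399, FN=15+22+24=61 → 1856/2316 = 0.8014
  complaint: TP=864, FP=45+198+24=267, FN=124+121+137=382 → 1728/2377 = 0.7270
Macro-F1 score = mean = (0.8052 + 0.5333 + 0.8014 + 0.7270) / 4 = 0.717

0.717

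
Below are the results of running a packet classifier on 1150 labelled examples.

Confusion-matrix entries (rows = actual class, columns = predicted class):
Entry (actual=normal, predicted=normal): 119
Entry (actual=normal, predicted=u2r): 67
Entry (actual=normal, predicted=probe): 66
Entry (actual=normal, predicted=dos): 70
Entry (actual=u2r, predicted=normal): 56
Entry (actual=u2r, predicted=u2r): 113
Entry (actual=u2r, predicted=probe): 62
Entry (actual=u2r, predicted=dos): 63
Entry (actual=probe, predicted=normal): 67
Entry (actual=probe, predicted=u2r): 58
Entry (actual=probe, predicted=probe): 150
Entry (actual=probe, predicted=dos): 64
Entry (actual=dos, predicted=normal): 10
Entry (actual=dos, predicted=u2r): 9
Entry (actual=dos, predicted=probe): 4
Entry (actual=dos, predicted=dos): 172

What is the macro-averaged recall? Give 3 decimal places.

0.520

Per-class recall (TP/(TP+FN)):
  normal: TP=119, FN=67+66+70=203 → 119/322 = 0.3696
  u2r: TP=113, FN=56+62+63=181 → 113/294 = 0.3844
  probe: TP=150, FN=67+58+64=189 → 150/339 = 0.4425
  dos: TP=172, FN=10+9+4=23 → 172/195 = 0.8821
Macro-recall = mean = (0.3696 + 0.3844 + 0.4425 + 0.8821) / 4 = 0.520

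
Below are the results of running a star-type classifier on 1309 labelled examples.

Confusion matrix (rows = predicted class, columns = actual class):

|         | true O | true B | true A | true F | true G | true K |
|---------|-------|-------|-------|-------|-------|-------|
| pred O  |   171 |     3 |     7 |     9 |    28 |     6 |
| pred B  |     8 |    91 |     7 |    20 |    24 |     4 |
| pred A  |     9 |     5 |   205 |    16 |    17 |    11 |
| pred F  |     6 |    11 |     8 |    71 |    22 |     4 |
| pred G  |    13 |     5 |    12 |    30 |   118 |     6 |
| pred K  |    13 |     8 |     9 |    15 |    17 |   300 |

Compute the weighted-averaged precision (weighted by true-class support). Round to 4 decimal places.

0.7234

Per-class precision (TP/(TP+FP)):
  O: TP=171, FP=3+7+9+28+6=53 → 171/224 = 0.76339
  B: TP=91, FP=8+7+20+24+4=63 → 91/154 = 0.59091
  A: TP=205, FP=9+5+16+17+11=58 → 205/263 = 0.77947
  F: TP=71, FP=6+11+8+22+4=51 → 71/122 = 0.58197
  G: TP=118, FP=13+5+12+30+6=66 → 118/184 = 0.64130
  K: TP=300, FP=13+8+9+15+17=62 → 300/362 = 0.82873
Weighted-precision = Σ (supportᵢ/N)·precisionᵢ with N=1309: (220/1309)·0.76339 + (123/1309)·0.59091 + (248/1309)·0.77947 + (161/1309)·0.58197 + (226/1309)·0.64130 + (331/1309)·0.82873 = 0.7234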